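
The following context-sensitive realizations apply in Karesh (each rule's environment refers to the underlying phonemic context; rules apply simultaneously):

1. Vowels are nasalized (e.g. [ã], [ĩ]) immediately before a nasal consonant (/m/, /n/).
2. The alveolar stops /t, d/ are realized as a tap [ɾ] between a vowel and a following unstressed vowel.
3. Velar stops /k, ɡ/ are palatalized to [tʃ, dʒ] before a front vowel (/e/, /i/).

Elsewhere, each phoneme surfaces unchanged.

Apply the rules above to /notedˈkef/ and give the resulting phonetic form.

[noɾedˈtʃef]

/n/ stays [n].
/o/ (between /n/ and /t/) fails the environment for rule 1, so it stays [o].
/t/ meets the environment for rule 2 (between a vowel and a following unstressed vowel) → [ɾ].
/e/ (between /t/ and /d/) is in the target of rule 1 but the environment (before a nasal consonant) is not met → [e].
/d/ (between /e/ and /k/) is in the target of rule 2 but the environment (between a vowel and a following unstressed vowel) is not met → [d].
/k/ meets the environment for rule 3 (before a front vowel) → [tʃ].
/e/ (between /k/ and /f/): rule 1 targets it, but not before a nasal consonant → unchanged [e].
/f/ (word-final): no rule targets it → [f].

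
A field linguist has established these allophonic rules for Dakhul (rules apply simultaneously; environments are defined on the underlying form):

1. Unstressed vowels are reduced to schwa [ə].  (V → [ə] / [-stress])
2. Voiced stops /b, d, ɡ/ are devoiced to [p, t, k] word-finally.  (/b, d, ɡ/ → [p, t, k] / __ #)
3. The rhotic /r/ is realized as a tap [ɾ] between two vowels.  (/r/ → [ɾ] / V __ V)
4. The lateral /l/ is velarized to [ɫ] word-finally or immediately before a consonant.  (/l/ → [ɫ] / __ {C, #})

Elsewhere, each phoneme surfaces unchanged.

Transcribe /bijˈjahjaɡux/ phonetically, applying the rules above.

/b/ (word-initial): rule 2 targets it, but not word-finally → unchanged [b].
/i/ meets the environment for rule 1 (in an unstressed syllable) → [ə].
/j/ stays [j].
/j/ (between /j/ and /a/) is unaffected → [j].
/a/ (between /j/ and /h/): rule 1 targets it, but not in an unstressed syllable → unchanged [a].
/h/ stays [h].
/j/ — not in any rule's target class → [j].
/a/ (between /j/ and /ɡ/) occurs in an unstressed syllable → [ə] by rule 1.
/ɡ/ (between /a/ and /u/) is in the target of rule 2 but the environment (word-finally) is not met → [ɡ].
/u/ (between /ɡ/ and /x/) occurs in an unstressed syllable → [ə] by rule 1.
/x/ — not in any rule's target class → [x].

[bəjˈjahjəɡəx]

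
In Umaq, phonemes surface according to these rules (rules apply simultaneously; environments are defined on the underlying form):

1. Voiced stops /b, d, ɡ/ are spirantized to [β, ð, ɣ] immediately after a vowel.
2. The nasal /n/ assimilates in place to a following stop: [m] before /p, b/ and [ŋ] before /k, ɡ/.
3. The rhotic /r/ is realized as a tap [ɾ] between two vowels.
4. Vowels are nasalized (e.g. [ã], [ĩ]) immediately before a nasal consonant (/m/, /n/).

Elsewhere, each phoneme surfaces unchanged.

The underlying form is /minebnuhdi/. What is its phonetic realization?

/m/ (word-initial) is unaffected → [m].
/i/ — between /m/ and /n/, before a nasal consonant — surfaces as [ĩ] (rule 4).
/n/ (between /i/ and /e/) fails the environment for rule 2, so it stays [n].
/e/ (between /n/ and /b/) is in the target of rule 4 but the environment (before a nasal consonant) is not met → [e].
/b/ meets the environment for rule 1 (immediately after a vowel) → [β].
/n/ (between /b/ and /u/) is in the target of rule 2 but the environment (before a labial or velar stop) is not met → [n].
/u/ (between /n/ and /h/): rule 4 targets it, but not before a nasal consonant → unchanged [u].
/h/ — not in any rule's target class → [h].
/d/ (between /h/ and /i/) fails the environment for rule 1, so it stays [d].
/i/ — word-final; rule 4 does not apply here → [i].

[mĩneβnuhdi]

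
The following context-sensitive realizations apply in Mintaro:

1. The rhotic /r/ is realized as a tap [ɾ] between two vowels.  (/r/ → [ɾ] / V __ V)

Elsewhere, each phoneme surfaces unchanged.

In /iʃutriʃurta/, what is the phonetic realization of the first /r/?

[r]

/r/ (between /t/ and /i/): rule 1 targets it, but not between two vowels → unchanged [r].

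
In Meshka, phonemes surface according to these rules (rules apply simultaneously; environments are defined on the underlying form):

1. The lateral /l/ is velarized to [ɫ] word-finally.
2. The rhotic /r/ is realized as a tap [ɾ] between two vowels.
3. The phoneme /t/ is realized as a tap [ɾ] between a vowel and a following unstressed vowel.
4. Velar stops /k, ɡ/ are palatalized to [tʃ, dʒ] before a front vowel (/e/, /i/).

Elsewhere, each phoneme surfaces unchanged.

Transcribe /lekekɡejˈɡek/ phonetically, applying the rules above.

[letʃekdʒejˈdʒek]

/l/ (word-initial) fails the environment for rule 1, so it stays [l].
/e/ — not in any rule's target class → [e].
/k/ meets the environment for rule 4 (before a front vowel) → [tʃ].
/e/ stays [e].
/k/ — between /e/ and /ɡ/; rule 4 does not apply here → [k].
/ɡ/ — between /k/ and /e/, before a front vowel — surfaces as [dʒ] (rule 4).
/e/ — not in any rule's target class → [e].
/j/ stays [j].
Rule 4 applies to /ɡ/ (between /j/ and /e/: before a front vowel) → [dʒ].
/e/ stays [e].
/k/ (word-final): rule 4 targets it, but not before a front vowel → unchanged [k].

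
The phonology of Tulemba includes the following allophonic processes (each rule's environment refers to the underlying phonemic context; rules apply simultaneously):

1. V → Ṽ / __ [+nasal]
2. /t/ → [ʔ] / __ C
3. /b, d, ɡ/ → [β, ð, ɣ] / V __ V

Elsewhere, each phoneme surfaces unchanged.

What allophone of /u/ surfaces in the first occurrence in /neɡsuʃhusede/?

/u/ (between /s/ and /ʃ/): rule 1 targets it, but not before a nasal consonant → unchanged [u].

[u]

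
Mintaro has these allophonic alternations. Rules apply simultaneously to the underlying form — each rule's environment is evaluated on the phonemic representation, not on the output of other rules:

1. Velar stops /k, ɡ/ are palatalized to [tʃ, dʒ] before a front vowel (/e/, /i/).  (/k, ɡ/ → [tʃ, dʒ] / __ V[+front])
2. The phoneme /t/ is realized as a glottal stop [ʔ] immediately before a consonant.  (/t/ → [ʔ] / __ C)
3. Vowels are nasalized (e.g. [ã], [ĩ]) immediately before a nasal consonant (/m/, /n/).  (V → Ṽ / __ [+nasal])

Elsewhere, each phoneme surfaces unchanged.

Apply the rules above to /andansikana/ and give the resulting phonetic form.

/a/ meets the environment for rule 3 (before a nasal consonant) → [ã].
/a/ (between /d/ and /n/) occurs before a nasal consonant → [ã] by rule 3.
/i/ (between /s/ and /k/) is in the target of rule 3 but the environment (before a nasal consonant) is not met → [i].
/k/ (between /i/ and /a/) fails the environment for rule 1, so it stays [k].
Rule 3 applies to /a/ (between /k/ and /n/: before a nasal consonant) → [ã].
/a/ — word-final; rule 3 does not apply here → [a].

[ãndãnsikãna]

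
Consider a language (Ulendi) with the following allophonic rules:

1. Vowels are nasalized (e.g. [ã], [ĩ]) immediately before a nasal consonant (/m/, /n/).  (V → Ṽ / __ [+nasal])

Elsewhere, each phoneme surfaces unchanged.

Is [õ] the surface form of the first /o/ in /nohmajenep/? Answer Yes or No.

/o/ (between /n/ and /h/): rule 1 targets it, but not before a nasal consonant → unchanged [o].
The actual realization is [o], not [õ].

No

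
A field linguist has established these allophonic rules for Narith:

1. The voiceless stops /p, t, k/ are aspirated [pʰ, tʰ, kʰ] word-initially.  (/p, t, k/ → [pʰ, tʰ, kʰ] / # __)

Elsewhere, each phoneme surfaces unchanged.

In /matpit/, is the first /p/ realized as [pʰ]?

No

/p/ — between /t/ and /i/; rule 1 does not apply here → [p].
The actual realization is [p], not [pʰ].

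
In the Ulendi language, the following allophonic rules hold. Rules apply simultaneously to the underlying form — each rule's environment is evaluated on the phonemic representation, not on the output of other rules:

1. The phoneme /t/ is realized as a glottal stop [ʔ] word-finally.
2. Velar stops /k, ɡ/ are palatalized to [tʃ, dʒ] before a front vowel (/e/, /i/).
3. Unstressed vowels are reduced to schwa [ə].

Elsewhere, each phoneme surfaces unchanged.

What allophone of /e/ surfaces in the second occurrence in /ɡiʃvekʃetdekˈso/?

[ə]

/e/ (between /ʃ/ and /t/): in an unstressed syllable, so rule 3 applies → [ə].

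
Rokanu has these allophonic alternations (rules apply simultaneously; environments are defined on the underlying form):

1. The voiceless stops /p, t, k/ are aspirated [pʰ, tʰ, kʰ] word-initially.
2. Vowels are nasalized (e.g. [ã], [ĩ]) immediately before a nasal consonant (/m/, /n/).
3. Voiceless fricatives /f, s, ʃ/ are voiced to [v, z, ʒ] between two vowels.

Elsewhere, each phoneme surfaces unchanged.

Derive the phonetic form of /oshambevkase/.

[oshãmbevkaze]

/o/ — word-initial; rule 2 does not apply here → [o].
/s/ (between /o/ and /h/): rule 3 targets it, but not between two vowels → unchanged [s].
/h/ (between /s/ and /a/) is unaffected → [h].
Rule 2 applies to /a/ (between /h/ and /m/: before a nasal consonant) → [ã].
/m/ (between /a/ and /b/) is unaffected → [m].
/b/ — not in any rule's target class → [b].
/e/ (between /b/ and /v/) is in the target of rule 2 but the environment (before a nasal consonant) is not met → [e].
/v/ (between /e/ and /k/) is unaffected → [v].
/k/ — between /v/ and /a/; rule 1 does not apply here → [k].
/a/ (between /k/ and /s/) is in the target of rule 2 but the environment (before a nasal consonant) is not met → [a].
/s/ (between /a/ and /e/) occurs between two vowels → [z] by rule 3.
/e/ (word-final): rule 2 targets it, but not before a nasal consonant → unchanged [e].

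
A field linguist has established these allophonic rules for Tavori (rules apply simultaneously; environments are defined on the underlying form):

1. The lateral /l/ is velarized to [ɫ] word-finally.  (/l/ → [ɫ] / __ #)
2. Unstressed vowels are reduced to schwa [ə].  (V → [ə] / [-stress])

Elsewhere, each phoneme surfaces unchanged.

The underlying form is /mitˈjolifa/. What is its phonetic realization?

[mətˈjoləfə]

/m/ (word-initial) is unaffected → [m].
/i/ (between /m/ and /t/): in an unstressed syllable, so rule 2 applies → [ə].
/t/ (between /i/ and /j/) is unaffected → [t].
/j/ (between /t/ and /o/) is unaffected → [j].
/o/ (between /j/ and /l/) is in the target of rule 2 but the environment (in an unstressed syllable) is not met → [o].
/l/ (between /o/ and /i/) fails the environment for rule 1, so it stays [l].
/i/ meets the environment for rule 2 (in an unstressed syllable) → [ə].
/f/ (between /i/ and /a/) is unaffected → [f].
/a/ (word-final) occurs in an unstressed syllable → [ə] by rule 2.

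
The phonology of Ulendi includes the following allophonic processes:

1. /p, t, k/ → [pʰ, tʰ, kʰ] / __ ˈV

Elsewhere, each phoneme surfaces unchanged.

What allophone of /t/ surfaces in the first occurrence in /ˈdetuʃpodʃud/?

[t]

/t/ (between /e/ and /u/) is in the target of rule 1 but the environment (immediately before a stressed vowel) is not met → [t].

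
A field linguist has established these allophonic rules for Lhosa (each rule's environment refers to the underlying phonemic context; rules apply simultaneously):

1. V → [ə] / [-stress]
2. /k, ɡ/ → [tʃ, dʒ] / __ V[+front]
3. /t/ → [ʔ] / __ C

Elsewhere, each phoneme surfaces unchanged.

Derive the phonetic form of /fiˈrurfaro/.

/f/ stays [f].
/i/ (between /f/ and /r/) occurs in an unstressed syllable → [ə] by rule 1.
/r/ stays [r].
/u/ (between /r/ and /r/) fails the environment for rule 1, so it stays [u].
/r/ — not in any rule's target class → [r].
/f/ (between /r/ and /a/): no rule targets it → [f].
/a/ (between /f/ and /r/) occurs in an unstressed syllable → [ə] by rule 1.
/r/ — not in any rule's target class → [r].
/o/ — word-final, in an unstressed syllable — surfaces as [ə] (rule 1).

[fəˈrurfərə]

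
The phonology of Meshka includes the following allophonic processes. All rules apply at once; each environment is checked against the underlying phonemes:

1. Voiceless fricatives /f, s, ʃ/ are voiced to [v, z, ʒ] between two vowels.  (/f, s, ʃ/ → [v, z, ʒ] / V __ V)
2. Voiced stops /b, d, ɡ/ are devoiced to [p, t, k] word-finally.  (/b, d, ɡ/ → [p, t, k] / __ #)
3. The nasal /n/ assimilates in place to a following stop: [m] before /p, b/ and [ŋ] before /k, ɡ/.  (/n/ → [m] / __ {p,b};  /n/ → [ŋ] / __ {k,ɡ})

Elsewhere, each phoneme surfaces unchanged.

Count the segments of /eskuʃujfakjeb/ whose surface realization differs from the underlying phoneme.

Segments that undergo a rule: /ʃ/ → [ʒ] (rule 1); /b/ → [p] (rule 2).
All other segments surface unchanged.

2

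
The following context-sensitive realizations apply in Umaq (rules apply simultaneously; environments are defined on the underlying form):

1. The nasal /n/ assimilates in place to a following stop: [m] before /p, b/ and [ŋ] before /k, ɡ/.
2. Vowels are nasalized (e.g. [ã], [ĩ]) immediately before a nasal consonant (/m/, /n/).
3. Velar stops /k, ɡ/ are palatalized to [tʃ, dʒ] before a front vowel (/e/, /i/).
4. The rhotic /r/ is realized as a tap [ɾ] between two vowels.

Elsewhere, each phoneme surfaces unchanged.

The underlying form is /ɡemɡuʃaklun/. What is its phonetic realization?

/ɡ/ meets the environment for rule 3 (before a front vowel) → [dʒ].
/e/ meets the environment for rule 2 (before a nasal consonant) → [ẽ].
/m/ (between /e/ and /ɡ/) is unaffected → [m].
/ɡ/ (between /m/ and /u/) is in the target of rule 3 but the environment (before a front vowel) is not met → [ɡ].
/u/ (between /ɡ/ and /ʃ/): rule 2 targets it, but not before a nasal consonant → unchanged [u].
/ʃ/ — not in any rule's target class → [ʃ].
/a/ — between /ʃ/ and /k/; rule 2 does not apply here → [a].
/k/ (between /a/ and /l/): rule 3 targets it, but not before a front vowel → unchanged [k].
/l/ — not in any rule's target class → [l].
/u/ meets the environment for rule 2 (before a nasal consonant) → [ũ].
/n/ — word-final; rule 1 does not apply here → [n].

[dʒẽmɡuʃaklũn]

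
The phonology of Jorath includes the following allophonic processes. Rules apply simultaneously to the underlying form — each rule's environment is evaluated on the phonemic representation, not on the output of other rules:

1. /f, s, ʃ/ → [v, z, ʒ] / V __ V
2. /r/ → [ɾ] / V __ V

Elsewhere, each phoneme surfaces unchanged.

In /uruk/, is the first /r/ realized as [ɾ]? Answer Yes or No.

/r/ (between /u/ and /u/) occurs between two vowels → [ɾ] by rule 2.
The actual realization is [ɾ], which matches [ɾ].

Yes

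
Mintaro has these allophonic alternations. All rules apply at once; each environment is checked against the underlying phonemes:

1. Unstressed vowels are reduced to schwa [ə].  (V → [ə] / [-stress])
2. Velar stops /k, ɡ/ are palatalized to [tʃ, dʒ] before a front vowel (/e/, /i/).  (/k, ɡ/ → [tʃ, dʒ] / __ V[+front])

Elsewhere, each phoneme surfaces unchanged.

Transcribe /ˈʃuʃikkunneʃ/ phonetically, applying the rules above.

[ˈʃuʃəkkənnəʃ]

/u/ — between /ʃ/ and /ʃ/; rule 1 does not apply here → [u].
/i/ — between /ʃ/ and /k/, in an unstressed syllable — surfaces as [ə] (rule 1).
/k/ (between /i/ and /k/): rule 2 targets it, but not before a front vowel → unchanged [k].
/k/ — between /k/ and /u/; rule 2 does not apply here → [k].
/u/ (between /k/ and /n/) occurs in an unstressed syllable → [ə] by rule 1.
/e/ (between /n/ and /ʃ/) occurs in an unstressed syllable → [ə] by rule 1.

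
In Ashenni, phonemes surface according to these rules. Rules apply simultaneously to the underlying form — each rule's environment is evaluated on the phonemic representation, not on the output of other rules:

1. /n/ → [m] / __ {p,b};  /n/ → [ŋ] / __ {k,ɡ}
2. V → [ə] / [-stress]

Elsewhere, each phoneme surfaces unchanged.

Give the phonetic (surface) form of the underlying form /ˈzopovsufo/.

[ˈzopəvsəfə]

/z/ (word-initial) is unaffected → [z].
/o/ — between /z/ and /p/; rule 2 does not apply here → [o].
/p/ (between /o/ and /o/) is unaffected → [p].
/o/ meets the environment for rule 2 (in an unstressed syllable) → [ə].
/v/ stays [v].
/s/ — not in any rule's target class → [s].
/u/ (between /s/ and /f/): in an unstressed syllable, so rule 2 applies → [ə].
/f/ — not in any rule's target class → [f].
Rule 2 applies to /o/ (word-final: in an unstressed syllable) → [ə].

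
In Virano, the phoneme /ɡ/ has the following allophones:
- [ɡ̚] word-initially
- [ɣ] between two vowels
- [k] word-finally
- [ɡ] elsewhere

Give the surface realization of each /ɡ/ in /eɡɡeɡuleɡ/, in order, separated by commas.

Occurrence 1 (position 2): no conditioning environment matches → elsewhere allophone [ɡ].
Occurrence 2 (position 3): no conditioning environment matches → elsewhere allophone [ɡ].
Occurrence 3 (position 5): between two vowels → [ɣ].
Occurrence 4 (position 9): word-finally → [k].

[ɡ], [ɡ], [ɣ], [k]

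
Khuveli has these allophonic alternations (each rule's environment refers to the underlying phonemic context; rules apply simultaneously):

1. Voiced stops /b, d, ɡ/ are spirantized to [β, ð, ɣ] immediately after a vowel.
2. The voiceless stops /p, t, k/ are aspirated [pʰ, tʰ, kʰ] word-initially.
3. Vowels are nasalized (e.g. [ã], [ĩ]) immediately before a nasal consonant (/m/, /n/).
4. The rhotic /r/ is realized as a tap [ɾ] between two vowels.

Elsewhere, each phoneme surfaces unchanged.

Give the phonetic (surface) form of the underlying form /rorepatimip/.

/r/ (word-initial): rule 4 targets it, but not between two vowels → unchanged [r].
/o/ (between /r/ and /r/) is in the target of rule 3 but the environment (before a nasal consonant) is not met → [o].
/r/ — between /o/ and /e/, between two vowels — surfaces as [ɾ] (rule 4).
/e/ (between /r/ and /p/) fails the environment for rule 3, so it stays [e].
/p/ (between /e/ and /a/): rule 2 targets it, but not word-initially → unchanged [p].
/a/ — between /p/ and /t/; rule 3 does not apply here → [a].
/t/ — between /a/ and /i/; rule 2 does not apply here → [t].
/i/ meets the environment for rule 3 (before a nasal consonant) → [ĩ].
/m/ — not in any rule's target class → [m].
/i/ — between /m/ and /p/; rule 3 does not apply here → [i].
/p/ (word-final): rule 2 targets it, but not word-initially → unchanged [p].

[roɾepatĩmip]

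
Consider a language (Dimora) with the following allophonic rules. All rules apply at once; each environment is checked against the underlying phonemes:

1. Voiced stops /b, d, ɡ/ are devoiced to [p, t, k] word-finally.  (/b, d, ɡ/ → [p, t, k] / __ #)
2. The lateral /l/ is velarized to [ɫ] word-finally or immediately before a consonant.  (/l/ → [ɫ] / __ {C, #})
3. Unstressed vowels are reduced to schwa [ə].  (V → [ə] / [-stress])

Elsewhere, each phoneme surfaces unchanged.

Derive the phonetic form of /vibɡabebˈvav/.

/i/ (between /v/ and /b/): in an unstressed syllable, so rule 3 applies → [ə].
/b/ (between /i/ and /ɡ/) fails the environment for rule 1, so it stays [b].
/ɡ/ (between /b/ and /a/): rule 1 targets it, but not word-finally → unchanged [ɡ].
/a/ (between /ɡ/ and /b/): in an unstressed syllable, so rule 3 applies → [ə].
/b/ (between /a/ and /e/) fails the environment for rule 1, so it stays [b].
/e/ — between /b/ and /b/, in an unstressed syllable — surfaces as [ə] (rule 3).
/b/ (between /e/ and /v/): rule 1 targets it, but not word-finally → unchanged [b].
/a/ — between /v/ and /v/; rule 3 does not apply here → [a].

[vəbɡəbəbˈvav]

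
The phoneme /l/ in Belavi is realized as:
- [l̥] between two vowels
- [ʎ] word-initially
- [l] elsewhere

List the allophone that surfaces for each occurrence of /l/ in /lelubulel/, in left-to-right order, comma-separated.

[ʎ], [l̥], [l̥], [l]

Occurrence 1 (position 1): word-initially → [ʎ].
Occurrence 2 (position 3): between two vowels → [l̥].
Occurrence 3 (position 7): between two vowels → [l̥].
Occurrence 4 (position 9): no conditioning environment matches → elsewhere allophone [l].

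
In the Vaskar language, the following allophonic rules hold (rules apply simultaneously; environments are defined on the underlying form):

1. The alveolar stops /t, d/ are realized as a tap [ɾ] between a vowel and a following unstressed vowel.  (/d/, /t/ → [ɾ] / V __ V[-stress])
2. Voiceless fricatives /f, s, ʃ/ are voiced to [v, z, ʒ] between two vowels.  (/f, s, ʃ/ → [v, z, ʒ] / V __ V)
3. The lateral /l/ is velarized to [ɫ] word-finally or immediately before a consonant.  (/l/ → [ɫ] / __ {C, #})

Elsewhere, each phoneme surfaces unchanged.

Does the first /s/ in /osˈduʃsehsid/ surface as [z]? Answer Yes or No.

/s/ (between /o/ and /d/) is in the target of rule 2 but the environment (between two vowels) is not met → [s].
The actual realization is [s], not [z].

No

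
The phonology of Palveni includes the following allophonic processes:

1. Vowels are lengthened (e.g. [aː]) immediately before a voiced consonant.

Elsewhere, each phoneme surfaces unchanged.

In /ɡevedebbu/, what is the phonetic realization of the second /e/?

[eː]

Rule 1 applies to /e/ (between /v/ and /d/: before a voiced consonant) → [eː].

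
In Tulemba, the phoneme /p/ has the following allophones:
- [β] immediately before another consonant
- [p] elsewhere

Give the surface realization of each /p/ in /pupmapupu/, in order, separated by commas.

[p], [β], [p], [p]

Occurrence 1 (position 1): no conditioning environment matches → elsewhere allophone [p].
Occurrence 2 (position 3): immediately before another consonant → [β].
Occurrence 3 (position 6): no conditioning environment matches → elsewhere allophone [p].
Occurrence 4 (position 8): no conditioning environment matches → elsewhere allophone [p].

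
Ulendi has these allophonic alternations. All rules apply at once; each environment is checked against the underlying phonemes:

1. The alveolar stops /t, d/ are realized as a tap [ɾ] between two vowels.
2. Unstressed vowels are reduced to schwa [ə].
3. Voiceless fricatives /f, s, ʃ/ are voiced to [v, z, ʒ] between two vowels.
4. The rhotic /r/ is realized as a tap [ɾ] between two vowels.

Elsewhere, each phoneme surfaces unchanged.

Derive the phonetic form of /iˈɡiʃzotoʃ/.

[əˈɡiʃzəɾəʃ]

/i/ — word-initial, in an unstressed syllable — surfaces as [ə] (rule 2).
/ɡ/ (between /i/ and /i/): no rule targets it → [ɡ].
/i/ (between /ɡ/ and /ʃ/): rule 2 targets it, but not in an unstressed syllable → unchanged [i].
/ʃ/ (between /i/ and /z/) fails the environment for rule 3, so it stays [ʃ].
/z/ (between /ʃ/ and /o/): no rule targets it → [z].
Rule 2 applies to /o/ (between /z/ and /t/: in an unstressed syllable) → [ə].
/t/ meets the environment for rule 1 (between two vowels) → [ɾ].
/o/ — between /t/ and /ʃ/, in an unstressed syllable — surfaces as [ə] (rule 2).
/ʃ/ — word-final; rule 3 does not apply here → [ʃ].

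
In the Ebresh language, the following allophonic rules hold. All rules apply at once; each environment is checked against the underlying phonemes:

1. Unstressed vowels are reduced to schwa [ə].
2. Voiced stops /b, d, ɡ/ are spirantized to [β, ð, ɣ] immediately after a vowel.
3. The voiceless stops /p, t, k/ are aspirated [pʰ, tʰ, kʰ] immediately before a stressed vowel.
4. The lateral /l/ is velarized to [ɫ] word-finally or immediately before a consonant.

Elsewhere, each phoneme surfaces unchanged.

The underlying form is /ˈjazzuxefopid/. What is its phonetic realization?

/j/ — not in any rule's target class → [j].
/a/ (between /j/ and /z/) is in the target of rule 1 but the environment (in an unstressed syllable) is not met → [a].
/z/ — not in any rule's target class → [z].
/z/ stays [z].
Rule 1 applies to /u/ (between /z/ and /x/: in an unstressed syllable) → [ə].
/x/ (between /u/ and /e/) is unaffected → [x].
/e/ — between /x/ and /f/, in an unstressed syllable — surfaces as [ə] (rule 1).
/f/ (between /e/ and /o/): no rule targets it → [f].
/o/ (between /f/ and /p/) occurs in an unstressed syllable → [ə] by rule 1.
/p/ — between /o/ and /i/; rule 3 does not apply here → [p].
/i/ (between /p/ and /d/) occurs in an unstressed syllable → [ə] by rule 1.
Rule 2 applies to /d/ (word-final: immediately after a vowel) → [ð].

[ˈjazzəxəfəpəð]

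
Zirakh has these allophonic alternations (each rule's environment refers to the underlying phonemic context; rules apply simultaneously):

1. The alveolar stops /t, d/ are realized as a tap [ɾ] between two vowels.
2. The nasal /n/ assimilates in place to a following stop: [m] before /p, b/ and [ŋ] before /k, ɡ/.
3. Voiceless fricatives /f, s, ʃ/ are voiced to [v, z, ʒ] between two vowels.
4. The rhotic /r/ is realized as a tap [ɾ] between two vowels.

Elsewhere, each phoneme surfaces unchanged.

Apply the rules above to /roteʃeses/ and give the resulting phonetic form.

[roɾeʒezes]

/r/ (word-initial) is in the target of rule 4 but the environment (between two vowels) is not met → [r].
/o/ (between /r/ and /t/): no rule targets it → [o].
Rule 1 applies to /t/ (between /o/ and /e/: between two vowels) → [ɾ].
/e/ (between /t/ and /ʃ/) is unaffected → [e].
/ʃ/ meets the environment for rule 3 (between two vowels) → [ʒ].
/e/ — not in any rule's target class → [e].
Rule 3 applies to /s/ (between /e/ and /e/: between two vowels) → [z].
/e/ — not in any rule's target class → [e].
/s/ (word-final): rule 3 targets it, but not between two vowels → unchanged [s].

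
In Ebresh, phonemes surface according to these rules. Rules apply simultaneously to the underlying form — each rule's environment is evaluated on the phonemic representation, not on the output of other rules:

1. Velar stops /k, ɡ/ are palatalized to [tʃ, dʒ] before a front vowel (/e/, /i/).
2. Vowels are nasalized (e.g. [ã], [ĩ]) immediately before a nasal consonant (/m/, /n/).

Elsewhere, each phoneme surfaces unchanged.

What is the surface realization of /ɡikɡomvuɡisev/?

Rule 1 applies to /ɡ/ (word-initial: before a front vowel) → [dʒ].
/i/ (between /ɡ/ and /k/): rule 2 targets it, but not before a nasal consonant → unchanged [i].
/k/ (between /i/ and /ɡ/) fails the environment for rule 1, so it stays [k].
/ɡ/ (between /k/ and /o/) fails the environment for rule 1, so it stays [ɡ].
/o/ (between /ɡ/ and /m/) occurs before a nasal consonant → [õ] by rule 2.
/m/ — not in any rule's target class → [m].
/v/ (between /m/ and /u/): no rule targets it → [v].
/u/ (between /v/ and /ɡ/): rule 2 targets it, but not before a nasal consonant → unchanged [u].
Rule 1 applies to /ɡ/ (between /u/ and /i/: before a front vowel) → [dʒ].
/i/ (between /ɡ/ and /s/) fails the environment for rule 2, so it stays [i].
/s/ — not in any rule's target class → [s].
/e/ (between /s/ and /v/): rule 2 targets it, but not before a nasal consonant → unchanged [e].
/v/ (word-final): no rule targets it → [v].

[dʒikɡõmvudʒisev]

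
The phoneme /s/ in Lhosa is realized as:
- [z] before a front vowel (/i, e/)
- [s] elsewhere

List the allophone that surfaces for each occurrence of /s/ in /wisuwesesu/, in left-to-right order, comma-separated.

Occurrence 1 (position 3): no conditioning environment matches → elsewhere allophone [s].
Occurrence 2 (position 7): before a front vowel (/i, e/) → [z].
Occurrence 3 (position 9): no conditioning environment matches → elsewhere allophone [s].

[s], [z], [s]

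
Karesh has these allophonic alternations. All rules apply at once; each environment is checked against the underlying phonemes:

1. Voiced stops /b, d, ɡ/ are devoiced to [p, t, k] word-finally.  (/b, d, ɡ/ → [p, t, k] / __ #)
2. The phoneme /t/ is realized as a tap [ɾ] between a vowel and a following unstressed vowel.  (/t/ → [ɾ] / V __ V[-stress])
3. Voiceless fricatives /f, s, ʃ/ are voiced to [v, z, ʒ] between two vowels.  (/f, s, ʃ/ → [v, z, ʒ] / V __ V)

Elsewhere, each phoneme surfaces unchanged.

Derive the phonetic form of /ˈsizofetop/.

[ˈsizoveɾop]

/s/ (word-initial) fails the environment for rule 3, so it stays [s].
/i/ stays [i].
/z/ (between /i/ and /o/) is unaffected → [z].
/o/ stays [o].
/f/ meets the environment for rule 3 (between two vowels) → [v].
/e/ stays [e].
/t/ meets the environment for rule 2 (between a vowel and a following unstressed vowel) → [ɾ].
/o/ (between /t/ and /p/): no rule targets it → [o].
/p/ (word-final): no rule targets it → [p].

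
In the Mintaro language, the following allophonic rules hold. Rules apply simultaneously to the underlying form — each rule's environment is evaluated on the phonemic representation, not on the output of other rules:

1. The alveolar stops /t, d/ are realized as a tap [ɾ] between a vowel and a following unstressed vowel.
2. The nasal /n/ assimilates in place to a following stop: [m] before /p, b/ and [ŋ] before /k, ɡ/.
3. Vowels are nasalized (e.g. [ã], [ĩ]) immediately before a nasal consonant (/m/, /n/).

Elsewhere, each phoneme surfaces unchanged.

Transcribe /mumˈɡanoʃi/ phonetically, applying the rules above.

[mũmˈɡãnoʃi]

/m/ — not in any rule's target class → [m].
/u/ (between /m/ and /m/) occurs before a nasal consonant → [ũ] by rule 3.
/m/ — not in any rule's target class → [m].
/ɡ/ stays [ɡ].
/a/ (between /ɡ/ and /n/) occurs before a nasal consonant → [ã] by rule 3.
/n/ (between /a/ and /o/) is in the target of rule 2 but the environment (before a labial or velar stop) is not met → [n].
/o/ (between /n/ and /ʃ/) fails the environment for rule 3, so it stays [o].
/ʃ/ (between /o/ and /i/) is unaffected → [ʃ].
/i/ — word-final; rule 3 does not apply here → [i].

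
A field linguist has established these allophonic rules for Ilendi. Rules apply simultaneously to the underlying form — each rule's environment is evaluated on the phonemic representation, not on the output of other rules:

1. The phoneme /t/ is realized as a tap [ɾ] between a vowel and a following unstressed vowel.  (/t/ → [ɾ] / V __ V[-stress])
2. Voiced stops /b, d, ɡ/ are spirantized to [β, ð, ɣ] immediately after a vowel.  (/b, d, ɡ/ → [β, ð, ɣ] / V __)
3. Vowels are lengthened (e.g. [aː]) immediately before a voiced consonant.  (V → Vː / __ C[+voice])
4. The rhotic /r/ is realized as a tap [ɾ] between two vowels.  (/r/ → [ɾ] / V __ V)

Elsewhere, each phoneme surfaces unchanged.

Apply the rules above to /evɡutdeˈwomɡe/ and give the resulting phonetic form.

[eːvɡutdeːˈwoːmɡe]

Rule 3 applies to /e/ (word-initial: before a voiced consonant) → [eː].
/v/ — not in any rule's target class → [v].
/ɡ/ (between /v/ and /u/): rule 2 targets it, but not immediately after a vowel → unchanged [ɡ].
/u/ (between /ɡ/ and /t/) is in the target of rule 3 but the environment (before a voiced consonant) is not met → [u].
/t/ — between /u/ and /d/; rule 1 does not apply here → [t].
/d/ (between /t/ and /e/) is in the target of rule 2 but the environment (immediately after a vowel) is not met → [d].
/e/ meets the environment for rule 3 (before a voiced consonant) → [eː].
/w/ (between /e/ and /o/): no rule targets it → [w].
Rule 3 applies to /o/ (between /w/ and /m/: before a voiced consonant) → [oː].
/m/ — not in any rule's target class → [m].
/ɡ/ (between /m/ and /e/) is in the target of rule 2 but the environment (immediately after a vowel) is not met → [ɡ].
/e/ (word-final) fails the environment for rule 3, so it stays [e].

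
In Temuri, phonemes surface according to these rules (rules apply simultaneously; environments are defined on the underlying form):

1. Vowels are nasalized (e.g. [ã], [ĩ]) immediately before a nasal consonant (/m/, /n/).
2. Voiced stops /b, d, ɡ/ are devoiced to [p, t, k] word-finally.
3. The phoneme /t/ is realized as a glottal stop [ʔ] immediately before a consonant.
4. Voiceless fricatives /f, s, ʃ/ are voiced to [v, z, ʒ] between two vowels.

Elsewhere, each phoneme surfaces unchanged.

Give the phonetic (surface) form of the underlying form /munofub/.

/m/ (word-initial) is unaffected → [m].
/u/ — between /m/ and /n/, before a nasal consonant — surfaces as [ũ] (rule 1).
/n/ (between /u/ and /o/): no rule targets it → [n].
/o/ — between /n/ and /f/; rule 1 does not apply here → [o].
/f/ (between /o/ and /u/): between two vowels, so rule 4 applies → [v].
/u/ — between /f/ and /b/; rule 1 does not apply here → [u].
Rule 2 applies to /b/ (word-final: word-finally) → [p].

[mũnovup]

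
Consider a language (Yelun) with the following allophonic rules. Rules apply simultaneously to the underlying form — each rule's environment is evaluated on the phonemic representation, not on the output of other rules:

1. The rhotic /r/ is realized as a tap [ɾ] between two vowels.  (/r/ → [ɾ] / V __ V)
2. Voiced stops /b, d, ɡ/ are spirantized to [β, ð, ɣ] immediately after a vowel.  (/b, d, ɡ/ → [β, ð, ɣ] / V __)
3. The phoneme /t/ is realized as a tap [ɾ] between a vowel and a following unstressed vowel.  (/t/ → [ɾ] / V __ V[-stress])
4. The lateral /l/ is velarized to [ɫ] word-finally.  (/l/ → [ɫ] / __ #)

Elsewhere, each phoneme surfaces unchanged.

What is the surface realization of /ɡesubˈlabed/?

/ɡ/ (word-initial) is in the target of rule 2 but the environment (immediately after a vowel) is not met → [ɡ].
/e/ — not in any rule's target class → [e].
/s/ stays [s].
/u/ stays [u].
/b/ meets the environment for rule 2 (immediately after a vowel) → [β].
/l/ (between /b/ and /a/): rule 4 targets it, but not word-finally → unchanged [l].
/a/ (between /l/ and /b/): no rule targets it → [a].
/b/ meets the environment for rule 2 (immediately after a vowel) → [β].
/e/ (between /b/ and /d/) is unaffected → [e].
Rule 2 applies to /d/ (word-final: immediately after a vowel) → [ð].

[ɡesuβˈlaβeð]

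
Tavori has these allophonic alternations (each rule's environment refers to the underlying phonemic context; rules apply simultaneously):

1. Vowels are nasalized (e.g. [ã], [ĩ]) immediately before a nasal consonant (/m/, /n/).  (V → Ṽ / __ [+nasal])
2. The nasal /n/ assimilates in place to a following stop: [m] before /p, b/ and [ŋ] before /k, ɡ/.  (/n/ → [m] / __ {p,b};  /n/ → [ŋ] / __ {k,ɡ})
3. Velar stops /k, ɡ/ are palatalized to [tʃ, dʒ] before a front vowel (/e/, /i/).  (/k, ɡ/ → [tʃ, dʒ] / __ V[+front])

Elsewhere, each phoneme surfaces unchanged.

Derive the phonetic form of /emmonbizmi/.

[ẽmmõmbizmi]

/e/ (word-initial) occurs before a nasal consonant → [ẽ] by rule 1.
/m/ — not in any rule's target class → [m].
/m/ (between /m/ and /o/) is unaffected → [m].
/o/ — between /m/ and /n/, before a nasal consonant — surfaces as [õ] (rule 1).
Rule 2 applies to /n/ (between /o/ and /b/: before a labial or velar stop) → [m].
/b/ (between /n/ and /i/) is unaffected → [b].
/i/ (between /b/ and /z/): rule 1 targets it, but not before a nasal consonant → unchanged [i].
/z/ (between /i/ and /m/) is unaffected → [z].
/m/ (between /z/ and /i/) is unaffected → [m].
/i/ — word-final; rule 1 does not apply here → [i].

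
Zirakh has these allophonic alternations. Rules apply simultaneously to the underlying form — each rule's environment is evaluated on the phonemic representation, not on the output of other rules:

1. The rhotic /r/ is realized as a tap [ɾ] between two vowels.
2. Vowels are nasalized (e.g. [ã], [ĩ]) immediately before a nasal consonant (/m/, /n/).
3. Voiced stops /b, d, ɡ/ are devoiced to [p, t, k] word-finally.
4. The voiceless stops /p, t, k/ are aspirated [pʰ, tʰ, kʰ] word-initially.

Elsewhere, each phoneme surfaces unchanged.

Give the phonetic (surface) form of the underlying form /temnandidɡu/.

/t/ meets the environment for rule 4 (word-initially) → [tʰ].
/e/ (between /t/ and /m/): before a nasal consonant, so rule 2 applies → [ẽ].
/m/ — not in any rule's target class → [m].
/n/ — not in any rule's target class → [n].
/a/ meets the environment for rule 2 (before a nasal consonant) → [ã].
/n/ (between /a/ and /d/): no rule targets it → [n].
/d/ — between /n/ and /i/; rule 3 does not apply here → [d].
/i/ (between /d/ and /d/) is in the target of rule 2 but the environment (before a nasal consonant) is not met → [i].
/d/ (between /i/ and /ɡ/) fails the environment for rule 3, so it stays [d].
/ɡ/ — between /d/ and /u/; rule 3 does not apply here → [ɡ].
/u/ (word-final) fails the environment for rule 2, so it stays [u].

[tʰẽmnãndidɡu]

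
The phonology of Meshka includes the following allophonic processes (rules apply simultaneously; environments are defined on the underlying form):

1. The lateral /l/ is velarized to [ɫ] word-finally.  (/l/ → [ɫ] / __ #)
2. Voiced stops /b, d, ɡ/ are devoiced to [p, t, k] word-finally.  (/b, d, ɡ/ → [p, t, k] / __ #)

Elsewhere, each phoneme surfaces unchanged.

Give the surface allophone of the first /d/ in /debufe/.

/d/ (word-initial): rule 2 targets it, but not word-finally → unchanged [d].

[d]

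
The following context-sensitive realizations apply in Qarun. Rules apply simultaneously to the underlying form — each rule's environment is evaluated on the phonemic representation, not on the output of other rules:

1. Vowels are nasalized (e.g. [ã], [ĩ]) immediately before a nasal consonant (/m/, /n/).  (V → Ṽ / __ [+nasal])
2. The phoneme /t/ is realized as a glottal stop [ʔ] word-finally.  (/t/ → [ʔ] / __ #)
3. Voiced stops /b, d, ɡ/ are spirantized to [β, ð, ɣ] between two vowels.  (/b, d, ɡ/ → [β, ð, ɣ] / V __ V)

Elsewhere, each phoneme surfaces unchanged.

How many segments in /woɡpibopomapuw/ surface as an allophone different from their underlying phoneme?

2

Segments that undergo a rule: /b/ → [β] (rule 3); /o/ → [õ] (rule 1).
All other segments surface unchanged.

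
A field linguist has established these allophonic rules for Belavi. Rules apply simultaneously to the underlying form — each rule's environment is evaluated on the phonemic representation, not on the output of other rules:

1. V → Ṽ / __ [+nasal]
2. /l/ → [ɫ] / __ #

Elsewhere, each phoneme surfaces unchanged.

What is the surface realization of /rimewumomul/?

[rĩmewũmõmuɫ]

/r/ stays [r].
/i/ (between /r/ and /m/): before a nasal consonant, so rule 1 applies → [ĩ].
/m/ (between /i/ and /e/): no rule targets it → [m].
/e/ (between /m/ and /w/) fails the environment for rule 1, so it stays [e].
/w/ — not in any rule's target class → [w].
/u/ (between /w/ and /m/): before a nasal consonant, so rule 1 applies → [ũ].
/m/ — not in any rule's target class → [m].
/o/ meets the environment for rule 1 (before a nasal consonant) → [õ].
/m/ (between /o/ and /u/) is unaffected → [m].
/u/ — between /m/ and /l/; rule 1 does not apply here → [u].
/l/ meets the environment for rule 2 (word-finally) → [ɫ].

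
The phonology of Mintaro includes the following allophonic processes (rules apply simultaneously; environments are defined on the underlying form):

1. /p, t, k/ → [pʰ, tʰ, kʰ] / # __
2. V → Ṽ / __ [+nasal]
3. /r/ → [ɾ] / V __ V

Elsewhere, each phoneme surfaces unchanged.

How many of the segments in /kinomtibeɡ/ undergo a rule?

3

Segments that undergo a rule: /k/ → [kʰ] (rule 1); /i/ → [ĩ] (rule 2); /o/ → [õ] (rule 2).
All other segments surface unchanged.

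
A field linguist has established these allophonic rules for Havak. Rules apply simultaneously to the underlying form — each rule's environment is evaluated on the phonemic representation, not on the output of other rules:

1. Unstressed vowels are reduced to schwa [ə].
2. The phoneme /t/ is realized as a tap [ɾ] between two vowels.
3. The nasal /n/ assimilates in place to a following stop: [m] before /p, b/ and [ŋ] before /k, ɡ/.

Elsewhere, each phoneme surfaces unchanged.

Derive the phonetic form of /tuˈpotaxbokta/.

[təˈpoɾəxbəktə]

/t/ (word-initial): rule 2 targets it, but not between two vowels → unchanged [t].
/u/ (between /t/ and /p/): in an unstressed syllable, so rule 1 applies → [ə].
/p/ (between /u/ and /o/): no rule targets it → [p].
/o/ (between /p/ and /t/): rule 1 targets it, but not in an unstressed syllable → unchanged [o].
Rule 2 applies to /t/ (between /o/ and /a/: between two vowels) → [ɾ].
/a/ — between /t/ and /x/, in an unstressed syllable — surfaces as [ə] (rule 1).
/x/ (between /a/ and /b/) is unaffected → [x].
/b/ stays [b].
/o/ meets the environment for rule 1 (in an unstressed syllable) → [ə].
/k/ (between /o/ and /t/) is unaffected → [k].
/t/ (between /k/ and /a/) fails the environment for rule 2, so it stays [t].
/a/ (word-final) occurs in an unstressed syllable → [ə] by rule 1.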